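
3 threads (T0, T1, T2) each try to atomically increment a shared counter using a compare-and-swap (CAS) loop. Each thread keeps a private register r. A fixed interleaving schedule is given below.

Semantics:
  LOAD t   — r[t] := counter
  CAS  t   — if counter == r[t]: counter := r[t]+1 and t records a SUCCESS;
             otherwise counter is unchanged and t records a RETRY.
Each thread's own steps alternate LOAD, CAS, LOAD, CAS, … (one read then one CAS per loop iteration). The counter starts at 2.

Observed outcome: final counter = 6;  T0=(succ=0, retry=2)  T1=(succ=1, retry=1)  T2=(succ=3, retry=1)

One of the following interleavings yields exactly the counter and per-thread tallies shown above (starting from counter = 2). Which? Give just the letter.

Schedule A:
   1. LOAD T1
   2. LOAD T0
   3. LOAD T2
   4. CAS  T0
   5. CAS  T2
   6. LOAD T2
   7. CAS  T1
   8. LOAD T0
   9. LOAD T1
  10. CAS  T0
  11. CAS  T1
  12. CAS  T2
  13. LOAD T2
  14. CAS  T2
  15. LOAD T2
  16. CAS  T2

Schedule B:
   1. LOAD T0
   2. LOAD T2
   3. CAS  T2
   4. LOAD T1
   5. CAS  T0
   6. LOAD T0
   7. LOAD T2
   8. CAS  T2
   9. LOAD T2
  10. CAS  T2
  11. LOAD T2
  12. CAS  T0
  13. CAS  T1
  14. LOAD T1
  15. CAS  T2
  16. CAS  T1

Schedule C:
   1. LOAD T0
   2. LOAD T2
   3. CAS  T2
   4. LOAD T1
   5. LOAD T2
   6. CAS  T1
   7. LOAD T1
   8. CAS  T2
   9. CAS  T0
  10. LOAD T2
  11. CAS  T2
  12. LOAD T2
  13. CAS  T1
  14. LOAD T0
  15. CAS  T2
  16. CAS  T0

Tracing schedule C:
   1) LOAD T0:  M=2  r_T0=2
   2) LOAD T2:  M=2  r_T2=2
   3) CAS  T2:  M=3  r_T2=2 ✓
   4) LOAD T1:  M=3  r_T1=3
   5) LOAD T2:  M=3  r_T2=3
   6) CAS  T1:  M=4  r_T1=3 ✓
   7) LOAD T1:  M=4  r_T1=4
   8) CAS  T2:  M=4  r_T2=3 ✗
   9) CAS  T0:  M=4  r_T0=2 ✗
  10) LOAD T2:  M=4  r_T2=4
  11) CAS  T2:  M=5  r_T2=4 ✓
  12) LOAD T2:  M=5  r_T2=5
  13) CAS  T1:  M=5  r_T1=4 ✗
  14) LOAD T0:  M=5  r_T0=5
  15) CAS  T2:  M=6  r_T2=5 ✓
  16) CAS  T0:  M=6  r_T0=5 ✗

C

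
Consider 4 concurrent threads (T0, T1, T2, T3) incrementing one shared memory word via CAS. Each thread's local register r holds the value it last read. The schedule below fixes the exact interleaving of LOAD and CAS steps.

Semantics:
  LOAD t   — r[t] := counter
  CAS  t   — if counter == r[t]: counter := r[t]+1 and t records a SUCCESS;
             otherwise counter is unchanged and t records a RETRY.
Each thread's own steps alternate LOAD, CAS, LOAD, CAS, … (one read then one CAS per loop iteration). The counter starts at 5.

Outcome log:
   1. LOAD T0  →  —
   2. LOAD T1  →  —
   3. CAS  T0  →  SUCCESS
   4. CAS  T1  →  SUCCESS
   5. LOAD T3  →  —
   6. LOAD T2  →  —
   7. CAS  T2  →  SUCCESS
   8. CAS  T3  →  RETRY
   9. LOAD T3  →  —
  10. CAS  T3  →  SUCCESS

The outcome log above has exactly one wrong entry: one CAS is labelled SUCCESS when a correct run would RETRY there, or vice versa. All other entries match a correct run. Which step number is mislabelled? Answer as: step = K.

Correct run:
step 1: T0 LOAD ⇒ load; ctr=5 reg=5
step 2: T1 LOAD ⇒ load; ctr=5 reg=5
step 3: T0 CAS ⇒ ok; ctr=6 reg=5
step 4: T1 CAS ⇒ retry; ctr=6 reg=5
step 5: T3 LOAD ⇒ load; ctr=6 reg=6
step 6: T2 LOAD ⇒ load; ctr=6 reg=6
step 7: T2 CAS ⇒ ok; ctr=7 reg=6
step 8: T3 CAS ⇒ retry; ctr=7 reg=6
step 9: T3 LOAD ⇒ load; ctr=7 reg=7
step 10: T3 CAS ⇒ ok; ctr=8 reg=7
Flip is step 4.

step = 4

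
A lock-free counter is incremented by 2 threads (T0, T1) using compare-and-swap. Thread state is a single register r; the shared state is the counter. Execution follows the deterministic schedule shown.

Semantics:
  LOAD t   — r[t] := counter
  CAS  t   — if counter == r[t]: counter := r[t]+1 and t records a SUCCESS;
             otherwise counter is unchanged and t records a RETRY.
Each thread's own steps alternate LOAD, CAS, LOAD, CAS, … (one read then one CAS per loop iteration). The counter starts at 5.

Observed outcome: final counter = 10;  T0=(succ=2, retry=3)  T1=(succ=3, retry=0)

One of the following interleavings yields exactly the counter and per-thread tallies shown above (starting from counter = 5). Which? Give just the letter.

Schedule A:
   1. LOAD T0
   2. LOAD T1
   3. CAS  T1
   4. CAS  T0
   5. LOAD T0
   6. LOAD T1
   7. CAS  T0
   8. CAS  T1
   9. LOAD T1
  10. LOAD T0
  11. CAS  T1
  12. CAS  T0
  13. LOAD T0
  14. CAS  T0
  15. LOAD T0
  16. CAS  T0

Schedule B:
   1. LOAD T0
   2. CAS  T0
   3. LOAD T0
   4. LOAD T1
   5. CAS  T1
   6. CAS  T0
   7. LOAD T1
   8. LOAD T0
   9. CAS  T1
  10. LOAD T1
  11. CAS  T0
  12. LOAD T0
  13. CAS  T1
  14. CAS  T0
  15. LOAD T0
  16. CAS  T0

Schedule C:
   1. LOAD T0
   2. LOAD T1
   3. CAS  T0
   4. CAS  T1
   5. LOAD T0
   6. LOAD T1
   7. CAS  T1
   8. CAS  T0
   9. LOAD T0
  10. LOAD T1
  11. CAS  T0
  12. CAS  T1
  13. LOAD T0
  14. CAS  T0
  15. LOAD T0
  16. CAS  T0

Simulating candidate B:
step 1: T0 LOAD ⇒ load; ctr=5 reg=5
step 2: T0 CAS ⇒ ok; ctr=6 reg=5
step 3: T0 LOAD ⇒ load; ctr=6 reg=6
step 4: T1 LOAD ⇒ load; ctr=6 reg=6
step 5: T1 CAS ⇒ ok; ctr=7 reg=6
step 6: T0 CAS ⇒ retry; ctr=7 reg=6
step 7: T1 LOAD ⇒ load; ctr=7 reg=7
step 8: T0 LOAD ⇒ load; ctr=7 reg=7
step 9: T1 CAS ⇒ ok; ctr=8 reg=7
step 10: T1 LOAD ⇒ load; ctr=8 reg=8
step 11: T0 CAS ⇒ retry; ctr=8 reg=7
step 12: T0 LOAD ⇒ load; ctr=8 reg=8
step 13: T1 CAS ⇒ ok; ctr=9 reg=8
step 14: T0 CAS ⇒ retry; ctr=9 reg=8
step 15: T0 LOAD ⇒ load; ctr=9 reg=9
step 16: T0 CAS ⇒ ok; ctr=10 reg=9

B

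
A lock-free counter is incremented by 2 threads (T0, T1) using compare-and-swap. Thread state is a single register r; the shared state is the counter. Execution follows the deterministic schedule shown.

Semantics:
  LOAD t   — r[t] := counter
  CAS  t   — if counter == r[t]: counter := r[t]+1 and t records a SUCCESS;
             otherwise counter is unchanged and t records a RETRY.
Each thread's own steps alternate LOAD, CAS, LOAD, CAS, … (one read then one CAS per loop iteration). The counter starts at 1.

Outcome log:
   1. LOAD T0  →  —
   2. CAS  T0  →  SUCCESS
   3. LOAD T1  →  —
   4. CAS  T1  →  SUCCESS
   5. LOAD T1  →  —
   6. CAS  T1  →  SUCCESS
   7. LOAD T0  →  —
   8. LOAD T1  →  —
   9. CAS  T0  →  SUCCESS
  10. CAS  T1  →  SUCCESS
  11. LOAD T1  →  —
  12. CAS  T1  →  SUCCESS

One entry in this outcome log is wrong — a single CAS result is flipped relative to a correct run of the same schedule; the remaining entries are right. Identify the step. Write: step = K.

Reference trace:
T0 LOAD — after: cnt=1, r=1 — load
T0 CAS — after: cnt=2, r=1 — ok
T1 LOAD — after: cnt=2, r=2 — load
T1 CAS — after: cnt=3, r=2 — ok
T1 LOAD — after: cnt=3, r=3 — load
T1 CAS — after: cnt=4, r=3 — ok
T0 LOAD — after: cnt=4, r=4 — load
T1 LOAD — after: cnt=4, r=4 — load
T0 CAS — after: cnt=5, r=4 — ok
T1 CAS — after: cnt=5, r=4 — retry
T1 LOAD — after: cnt=5, r=5 — load
T1 CAS — after: cnt=6, r=5 — ok
Mismatch at 10.

step = 10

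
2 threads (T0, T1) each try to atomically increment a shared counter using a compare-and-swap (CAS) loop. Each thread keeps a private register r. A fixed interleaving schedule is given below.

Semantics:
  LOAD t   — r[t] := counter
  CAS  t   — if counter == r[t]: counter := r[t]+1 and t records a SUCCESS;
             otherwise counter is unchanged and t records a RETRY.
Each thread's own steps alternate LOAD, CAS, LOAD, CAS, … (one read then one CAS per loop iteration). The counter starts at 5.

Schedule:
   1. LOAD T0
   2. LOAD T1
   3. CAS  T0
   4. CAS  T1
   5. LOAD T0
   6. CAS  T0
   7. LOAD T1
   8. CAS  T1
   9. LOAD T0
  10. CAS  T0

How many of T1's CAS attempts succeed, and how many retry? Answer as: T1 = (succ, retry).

T1 = (1, 1)

T0 LOAD — after: cnt=5, r=5 — load
T1 LOAD — after: cnt=5, r=5 — load
T0 CAS — after: cnt=6, r=5 — ok
T1 CAS — after: cnt=6, r=5 — retry
T0 LOAD — after: cnt=6, r=6 — load
T0 CAS — after: cnt=7, r=6 — ok
T1 LOAD — after: cnt=7, r=7 — load
T1 CAS — after: cnt=8, r=7 — ok
T0 LOAD — after: cnt=8, r=8 — load
T0 CAS — after: cnt=9, r=8 — ok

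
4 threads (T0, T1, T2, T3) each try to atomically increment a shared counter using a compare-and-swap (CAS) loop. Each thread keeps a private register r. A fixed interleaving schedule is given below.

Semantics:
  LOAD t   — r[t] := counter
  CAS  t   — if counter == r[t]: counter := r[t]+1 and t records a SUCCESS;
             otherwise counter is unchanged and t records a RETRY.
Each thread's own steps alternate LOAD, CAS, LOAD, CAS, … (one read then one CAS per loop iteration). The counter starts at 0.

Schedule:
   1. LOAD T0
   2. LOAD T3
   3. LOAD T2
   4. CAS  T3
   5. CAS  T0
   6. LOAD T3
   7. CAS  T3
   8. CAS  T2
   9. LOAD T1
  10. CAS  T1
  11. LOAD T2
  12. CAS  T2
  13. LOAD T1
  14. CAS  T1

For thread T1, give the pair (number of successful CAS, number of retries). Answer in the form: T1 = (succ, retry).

#1 T0 reads 0
#2 T3 reads 0
#3 T2 reads 0
#4 T3 CAS(0→1) writes; counter now 1
#5 T0 CAS(0→1) fails; counter now 1
#6 T3 reads 1
#7 T3 CAS(1→2) writes; counter now 2
#8 T2 CAS(0→1) fails; counter now 2
#9 T1 reads 2
#10 T1 CAS(2→3) writes; counter now 3
#11 T2 reads 3
#12 T2 CAS(3→4) writes; counter now 4
#13 T1 reads 4
#14 T1 CAS(4→5) writes; counter now 5

T1 = (2, 0)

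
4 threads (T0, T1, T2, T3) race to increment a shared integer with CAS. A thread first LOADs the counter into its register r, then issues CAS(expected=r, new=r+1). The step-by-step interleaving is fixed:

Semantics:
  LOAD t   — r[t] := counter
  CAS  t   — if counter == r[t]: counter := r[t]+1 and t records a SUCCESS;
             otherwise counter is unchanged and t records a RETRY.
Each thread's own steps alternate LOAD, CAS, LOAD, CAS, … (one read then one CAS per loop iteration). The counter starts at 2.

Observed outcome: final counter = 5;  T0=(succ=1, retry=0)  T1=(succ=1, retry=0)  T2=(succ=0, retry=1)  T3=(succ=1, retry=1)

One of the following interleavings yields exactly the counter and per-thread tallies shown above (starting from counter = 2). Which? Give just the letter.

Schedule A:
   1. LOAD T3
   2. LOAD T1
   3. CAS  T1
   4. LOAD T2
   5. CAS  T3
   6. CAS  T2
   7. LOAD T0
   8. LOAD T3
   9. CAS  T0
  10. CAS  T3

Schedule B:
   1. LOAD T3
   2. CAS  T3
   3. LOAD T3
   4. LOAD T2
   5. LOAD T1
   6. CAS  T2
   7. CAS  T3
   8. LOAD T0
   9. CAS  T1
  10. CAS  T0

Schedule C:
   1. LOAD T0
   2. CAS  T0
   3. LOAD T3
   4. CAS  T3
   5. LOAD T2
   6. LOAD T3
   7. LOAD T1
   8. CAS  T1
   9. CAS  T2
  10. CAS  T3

C

Simulating candidate C:
   1) LOAD T0:  M=2  r_T0=2
   2) CAS  T0:  M=3  r_T0=2 ✓
   3) LOAD T3:  M=3  r_T3=3
   4) CAS  T3:  M=4  r_T3=3 ✓
   5) LOAD T2:  M=4  r_T2=4
   6) LOAD T3:  M=4  r_T3=4
   7) LOAD T1:  M=4  r_T1=4
   8) CAS  T1:  M=5  r_T1=4 ✓
   9) CAS  T2:  M=5  r_T2=4 ✗
  10) CAS  T3:  M=5  r_T3=4 ✗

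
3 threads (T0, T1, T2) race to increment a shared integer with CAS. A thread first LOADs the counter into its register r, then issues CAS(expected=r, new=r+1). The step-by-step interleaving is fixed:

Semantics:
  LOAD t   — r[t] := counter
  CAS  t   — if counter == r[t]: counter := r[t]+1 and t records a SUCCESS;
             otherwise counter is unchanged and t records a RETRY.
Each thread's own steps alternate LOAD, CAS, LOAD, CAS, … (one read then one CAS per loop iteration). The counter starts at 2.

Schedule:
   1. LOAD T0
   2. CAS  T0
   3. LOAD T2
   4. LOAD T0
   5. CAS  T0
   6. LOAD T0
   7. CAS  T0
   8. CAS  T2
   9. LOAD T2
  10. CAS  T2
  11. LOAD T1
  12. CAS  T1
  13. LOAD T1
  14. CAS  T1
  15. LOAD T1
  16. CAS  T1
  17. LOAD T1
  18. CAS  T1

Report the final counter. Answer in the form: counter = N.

#1 T0 reads 2
#2 T0 CAS(2→3) writes; counter now 3
#3 T2 reads 3
#4 T0 reads 3
#5 T0 CAS(3→4) writes; counter now 4
#6 T0 reads 4
#7 T0 CAS(4→5) writes; counter now 5
#8 T2 CAS(3→4) fails; counter now 5
#9 T2 reads 5
#10 T2 CAS(5→6) writes; counter now 6
#11 T1 reads 6
#12 T1 CAS(6→7) writes; counter now 7
#13 T1 reads 7
#14 T1 CAS(7→8) writes; counter now 8
#15 T1 reads 8
#16 T1 CAS(8→9) writes; counter now 9
#17 T1 reads 9
#18 T1 CAS(9→10) writes; counter now 10

counter = 10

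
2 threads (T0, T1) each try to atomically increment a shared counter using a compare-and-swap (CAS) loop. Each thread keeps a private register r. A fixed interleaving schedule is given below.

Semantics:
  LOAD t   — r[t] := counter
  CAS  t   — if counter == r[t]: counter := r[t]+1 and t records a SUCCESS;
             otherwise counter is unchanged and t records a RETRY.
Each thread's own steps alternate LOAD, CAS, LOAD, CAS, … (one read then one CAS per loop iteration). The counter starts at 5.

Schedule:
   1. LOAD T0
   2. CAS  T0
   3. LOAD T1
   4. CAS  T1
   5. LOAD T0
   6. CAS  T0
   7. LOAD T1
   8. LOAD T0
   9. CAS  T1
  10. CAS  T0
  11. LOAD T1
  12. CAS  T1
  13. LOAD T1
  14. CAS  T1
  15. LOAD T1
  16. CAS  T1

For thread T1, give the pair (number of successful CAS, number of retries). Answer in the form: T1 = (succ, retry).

T1 = (5, 0)

T0 LOAD — after: cnt=5, r=5 — load
T0 CAS — after: cnt=6, r=5 — ok
T1 LOAD — after: cnt=6, r=6 — load
T1 CAS — after: cnt=7, r=6 — ok
T0 LOAD — after: cnt=7, r=7 — load
T0 CAS — after: cnt=8, r=7 — ok
T1 LOAD — after: cnt=8, r=8 — load
T0 LOAD — after: cnt=8, r=8 — load
T1 CAS — after: cnt=9, r=8 — ok
T0 CAS — after: cnt=9, r=8 — retry
T1 LOAD — after: cnt=9, r=9 — load
T1 CAS — after: cnt=10, r=9 — ok
T1 LOAD — after: cnt=10, r=10 — load
T1 CAS — after: cnt=11, r=10 — ok
T1 LOAD — after: cnt=11, r=11 — load
T1 CAS — after: cnt=12, r=11 — ok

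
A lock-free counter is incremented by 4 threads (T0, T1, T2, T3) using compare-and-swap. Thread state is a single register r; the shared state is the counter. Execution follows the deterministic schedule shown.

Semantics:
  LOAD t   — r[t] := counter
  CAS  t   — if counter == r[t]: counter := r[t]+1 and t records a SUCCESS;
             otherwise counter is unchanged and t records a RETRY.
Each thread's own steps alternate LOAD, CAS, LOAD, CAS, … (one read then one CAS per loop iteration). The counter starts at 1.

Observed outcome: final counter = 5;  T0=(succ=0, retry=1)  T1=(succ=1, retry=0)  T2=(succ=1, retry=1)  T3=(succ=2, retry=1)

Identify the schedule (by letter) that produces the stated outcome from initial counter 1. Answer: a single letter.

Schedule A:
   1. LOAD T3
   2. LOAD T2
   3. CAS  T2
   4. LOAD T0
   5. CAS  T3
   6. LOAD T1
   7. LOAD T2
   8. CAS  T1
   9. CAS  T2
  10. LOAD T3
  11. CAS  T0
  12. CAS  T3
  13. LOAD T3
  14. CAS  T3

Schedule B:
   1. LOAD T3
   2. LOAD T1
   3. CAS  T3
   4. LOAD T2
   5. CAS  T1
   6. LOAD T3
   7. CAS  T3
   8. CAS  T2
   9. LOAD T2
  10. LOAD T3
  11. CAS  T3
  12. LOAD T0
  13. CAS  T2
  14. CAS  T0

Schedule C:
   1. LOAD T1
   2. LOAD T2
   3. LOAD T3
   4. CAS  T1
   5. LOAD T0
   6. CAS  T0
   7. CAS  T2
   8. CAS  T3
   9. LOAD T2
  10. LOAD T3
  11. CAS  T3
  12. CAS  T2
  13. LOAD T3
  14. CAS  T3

A

Tracing schedule A:
#1 T3 reads 1
#2 T2 reads 1
#3 T2 CAS(1→2) writes; counter now 2
#4 T0 reads 2
#5 T3 CAS(1→2) fails; counter now 2
#6 T1 reads 2
#7 T2 reads 2
#8 T1 CAS(2→3) writes; counter now 3
#9 T2 CAS(2→3) fails; counter now 3
#10 T3 reads 3
#11 T0 CAS(2→3) fails; counter now 3
#12 T3 CAS(3→4) writes; counter now 4
#13 T3 reads 4
#14 T3 CAS(4→5) writes; counter now 5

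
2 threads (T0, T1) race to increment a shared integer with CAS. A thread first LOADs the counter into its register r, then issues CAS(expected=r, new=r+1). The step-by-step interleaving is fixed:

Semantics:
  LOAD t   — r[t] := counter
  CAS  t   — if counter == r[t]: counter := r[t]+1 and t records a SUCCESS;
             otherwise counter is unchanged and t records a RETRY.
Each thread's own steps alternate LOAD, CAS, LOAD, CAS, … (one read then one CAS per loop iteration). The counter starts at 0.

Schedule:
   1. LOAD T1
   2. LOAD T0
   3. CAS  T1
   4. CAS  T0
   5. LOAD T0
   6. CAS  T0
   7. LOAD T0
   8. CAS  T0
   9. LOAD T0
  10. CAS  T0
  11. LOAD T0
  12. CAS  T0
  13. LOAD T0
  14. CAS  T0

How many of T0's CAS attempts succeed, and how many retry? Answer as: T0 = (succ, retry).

T1 LOAD — after: cnt=0, r=0 — load
T0 LOAD — after: cnt=0, r=0 — load
T1 CAS — after: cnt=1, r=0 — ok
T0 CAS — after: cnt=1, r=0 — retry
T0 LOAD — after: cnt=1, r=1 — load
T0 CAS — after: cnt=2, r=1 — ok
T0 LOAD — after: cnt=2, r=2 — load
T0 CAS — after: cnt=3, r=2 — ok
T0 LOAD — after: cnt=3, r=3 — load
T0 CAS — after: cnt=4, r=3 — ok
T0 LOAD — after: cnt=4, r=4 — load
T0 CAS — after: cnt=5, r=4 — ok
T0 LOAD — after: cnt=5, r=5 — load
T0 CAS — after: cnt=6, r=5 — ok

T0 = (5, 1)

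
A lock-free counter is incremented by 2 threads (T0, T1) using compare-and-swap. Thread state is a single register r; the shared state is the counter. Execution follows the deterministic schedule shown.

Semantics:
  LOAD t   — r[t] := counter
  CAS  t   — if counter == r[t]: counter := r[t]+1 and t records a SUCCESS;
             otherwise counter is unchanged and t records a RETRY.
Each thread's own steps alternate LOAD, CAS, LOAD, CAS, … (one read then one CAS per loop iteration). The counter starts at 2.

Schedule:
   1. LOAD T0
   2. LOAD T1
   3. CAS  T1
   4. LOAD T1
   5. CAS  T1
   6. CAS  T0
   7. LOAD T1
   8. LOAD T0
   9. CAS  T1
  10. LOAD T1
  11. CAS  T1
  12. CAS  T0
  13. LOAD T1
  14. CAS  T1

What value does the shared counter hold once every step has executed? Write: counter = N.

[1] T0.load  rd  (counter 2, T0.r 2)
[2] T1.load  rd  (counter 2, T1.r 2)
[3] T1.cas  hit  (counter 3, T1.r 2)
[4] T1.load  rd  (counter 3, T1.r 3)
[5] T1.cas  hit  (counter 4, T1.r 3)
[6] T0.cas  miss  (counter 4, T0.r 2)
[7] T1.load  rd  (counter 4, T1.r 4)
[8] T0.load  rd  (counter 4, T0.r 4)
[9] T1.cas  hit  (counter 5, T1.r 4)
[10] T1.load  rd  (counter 5, T1.r 5)
[11] T1.cas  hit  (counter 6, T1.r 5)
[12] T0.cas  miss  (counter 6, T0.r 4)
[13] T1.load  rd  (counter 6, T1.r 6)
[14] T1.cas  hit  (counter 7, T1.r 6)

counter = 7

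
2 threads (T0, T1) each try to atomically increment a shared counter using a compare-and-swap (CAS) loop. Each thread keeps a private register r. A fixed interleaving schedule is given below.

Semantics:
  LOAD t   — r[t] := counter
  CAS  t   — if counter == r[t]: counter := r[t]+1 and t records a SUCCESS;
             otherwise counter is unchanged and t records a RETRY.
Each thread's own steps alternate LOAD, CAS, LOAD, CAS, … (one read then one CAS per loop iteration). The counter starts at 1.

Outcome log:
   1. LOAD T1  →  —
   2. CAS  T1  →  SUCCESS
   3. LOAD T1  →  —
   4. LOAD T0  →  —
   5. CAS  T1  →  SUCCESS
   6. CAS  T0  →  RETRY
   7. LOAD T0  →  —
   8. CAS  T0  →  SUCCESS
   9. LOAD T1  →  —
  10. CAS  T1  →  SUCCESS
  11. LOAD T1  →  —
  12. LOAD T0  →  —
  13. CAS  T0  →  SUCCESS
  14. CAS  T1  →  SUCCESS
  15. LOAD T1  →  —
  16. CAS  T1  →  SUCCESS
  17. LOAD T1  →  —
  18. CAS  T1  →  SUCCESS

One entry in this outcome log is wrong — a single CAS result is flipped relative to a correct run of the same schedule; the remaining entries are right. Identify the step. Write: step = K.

Correct run:
#1 T1 reads 1
#2 T1 CAS(1→2) writes; counter now 2
#3 T1 reads 2
#4 T0 reads 2
#5 T1 CAS(2→3) writes; counter now 3
#6 T0 CAS(2→3) fails; counter now 3
#7 T0 reads 3
#8 T0 CAS(3→4) writes; counter now 4
#9 T1 reads 4
#10 T1 CAS(4→5) writes; counter now 5
#11 T1 reads 5
#12 T0 reads 5
#13 T0 CAS(5→6) writes; counter now 6
#14 T1 CAS(5→6) fails; counter now 6
#15 T1 reads 6
#16 T1 CAS(6→7) writes; counter now 7
#17 T1 reads 7
#18 T1 CAS(7→8) writes; counter now 8
Log disagrees first at step 14.

step = 14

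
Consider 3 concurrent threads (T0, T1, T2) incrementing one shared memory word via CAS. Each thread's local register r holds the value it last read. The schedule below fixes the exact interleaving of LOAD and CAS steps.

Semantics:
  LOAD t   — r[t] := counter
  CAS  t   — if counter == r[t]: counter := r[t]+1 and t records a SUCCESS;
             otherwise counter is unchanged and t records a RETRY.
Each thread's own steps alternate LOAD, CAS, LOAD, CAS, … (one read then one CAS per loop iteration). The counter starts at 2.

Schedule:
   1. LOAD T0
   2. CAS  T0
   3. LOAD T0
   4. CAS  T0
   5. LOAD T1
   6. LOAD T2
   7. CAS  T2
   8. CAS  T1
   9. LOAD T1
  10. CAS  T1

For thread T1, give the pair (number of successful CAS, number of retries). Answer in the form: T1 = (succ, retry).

step 1: T0 LOAD ⇒ load; ctr=2 reg=2
step 2: T0 CAS ⇒ ok; ctr=3 reg=2
step 3: T0 LOAD ⇒ load; ctr=3 reg=3
step 4: T0 CAS ⇒ ok; ctr=4 reg=3
step 5: T1 LOAD ⇒ load; ctr=4 reg=4
step 6: T2 LOAD ⇒ load; ctr=4 reg=4
step 7: T2 CAS ⇒ ok; ctr=5 reg=4
step 8: T1 CAS ⇒ retry; ctr=5 reg=4
step 9: T1 LOAD ⇒ load; ctr=5 reg=5
step 10: T1 CAS ⇒ ok; ctr=6 reg=5

T1 = (1, 1)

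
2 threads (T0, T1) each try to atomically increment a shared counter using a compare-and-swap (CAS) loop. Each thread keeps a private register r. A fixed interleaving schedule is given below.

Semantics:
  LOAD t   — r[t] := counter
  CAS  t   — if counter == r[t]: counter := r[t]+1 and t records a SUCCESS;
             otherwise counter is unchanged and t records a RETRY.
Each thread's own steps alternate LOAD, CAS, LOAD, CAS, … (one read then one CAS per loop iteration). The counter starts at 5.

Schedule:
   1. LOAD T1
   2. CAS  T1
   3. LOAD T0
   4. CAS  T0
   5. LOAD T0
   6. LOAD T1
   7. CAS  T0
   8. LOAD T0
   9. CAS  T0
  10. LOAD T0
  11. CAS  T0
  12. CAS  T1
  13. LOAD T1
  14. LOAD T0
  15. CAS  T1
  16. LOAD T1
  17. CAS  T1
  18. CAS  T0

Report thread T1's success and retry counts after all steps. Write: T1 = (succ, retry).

T1 = (3, 1)

[1] T1.load  rd  (counter 5, T1.r 5)
[2] T1.cas  hit  (counter 6, T1.r 5)
[3] T0.load  rd  (counter 6, T0.r 6)
[4] T0.cas  hit  (counter 7, T0.r 6)
[5] T0.load  rd  (counter 7, T0.r 7)
[6] T1.load  rd  (counter 7, T1.r 7)
[7] T0.cas  hit  (counter 8, T0.r 7)
[8] T0.load  rd  (counter 8, T0.r 8)
[9] T0.cas  hit  (counter 9, T0.r 8)
[10] T0.load  rd  (counter 9, T0.r 9)
[11] T0.cas  hit  (counter 10, T0.r 9)
[12] T1.cas  miss  (counter 10, T1.r 7)
[13] T1.load  rd  (counter 10, T1.r 10)
[14] T0.load  rd  (counter 10, T0.r 10)
[15] T1.cas  hit  (counter 11, T1.r 10)
[16] T1.load  rd  (counter 11, T1.r 11)
[17] T1.cas  hit  (counter 12, T1.r 11)
[18] T0.cas  miss  (counter 12, T0.r 10)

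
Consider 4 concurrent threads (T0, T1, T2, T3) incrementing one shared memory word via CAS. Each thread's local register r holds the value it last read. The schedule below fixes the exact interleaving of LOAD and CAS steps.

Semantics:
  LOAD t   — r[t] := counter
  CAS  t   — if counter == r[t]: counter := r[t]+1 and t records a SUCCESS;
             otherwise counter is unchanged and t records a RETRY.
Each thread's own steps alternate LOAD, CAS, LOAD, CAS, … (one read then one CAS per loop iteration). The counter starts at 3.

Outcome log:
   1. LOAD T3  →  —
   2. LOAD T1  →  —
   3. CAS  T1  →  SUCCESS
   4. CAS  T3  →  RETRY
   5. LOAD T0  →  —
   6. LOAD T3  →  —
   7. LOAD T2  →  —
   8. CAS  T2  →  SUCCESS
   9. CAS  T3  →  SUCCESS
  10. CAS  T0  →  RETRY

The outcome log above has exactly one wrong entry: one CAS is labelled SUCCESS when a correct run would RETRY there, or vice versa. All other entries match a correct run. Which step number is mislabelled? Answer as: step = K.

step = 9

Correct run:
#1 T3 reads 3
#2 T1 reads 3
#3 T1 CAS(3→4) writes; counter now 4
#4 T3 CAS(3→4) fails; counter now 4
#5 T0 reads 4
#6 T3 reads 4
#7 T2 reads 4
#8 T2 CAS(4→5) writes; counter now 5
#9 T3 CAS(4→5) fails; counter now 5
#10 T0 CAS(4→5) fails; counter now 5
Mismatch at 9.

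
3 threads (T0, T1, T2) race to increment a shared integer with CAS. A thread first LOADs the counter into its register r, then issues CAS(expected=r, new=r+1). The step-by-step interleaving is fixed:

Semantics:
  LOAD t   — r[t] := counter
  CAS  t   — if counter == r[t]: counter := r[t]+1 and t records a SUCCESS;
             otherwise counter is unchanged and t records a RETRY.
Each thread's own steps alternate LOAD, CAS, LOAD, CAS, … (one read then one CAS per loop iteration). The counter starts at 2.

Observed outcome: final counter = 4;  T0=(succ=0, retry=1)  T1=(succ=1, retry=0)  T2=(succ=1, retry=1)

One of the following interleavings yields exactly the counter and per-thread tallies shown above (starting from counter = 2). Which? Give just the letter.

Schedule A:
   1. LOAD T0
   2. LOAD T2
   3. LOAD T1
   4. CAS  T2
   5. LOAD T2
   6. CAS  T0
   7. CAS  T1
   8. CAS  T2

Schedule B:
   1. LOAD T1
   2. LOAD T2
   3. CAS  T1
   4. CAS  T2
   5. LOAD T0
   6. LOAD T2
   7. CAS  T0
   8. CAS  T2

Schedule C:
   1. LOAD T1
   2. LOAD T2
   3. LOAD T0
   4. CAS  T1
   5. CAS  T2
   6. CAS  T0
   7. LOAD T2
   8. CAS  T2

C

Run C:
step 1: T1 LOAD ⇒ load; ctr=2 reg=2
step 2: T2 LOAD ⇒ load; ctr=2 reg=2
step 3: T0 LOAD ⇒ load; ctr=2 reg=2
step 4: T1 CAS ⇒ ok; ctr=3 reg=2
step 5: T2 CAS ⇒ retry; ctr=3 reg=2
step 6: T0 CAS ⇒ retry; ctr=3 reg=2
step 7: T2 LOAD ⇒ load; ctr=3 reg=3
step 8: T2 CAS ⇒ ok; ctr=4 reg=3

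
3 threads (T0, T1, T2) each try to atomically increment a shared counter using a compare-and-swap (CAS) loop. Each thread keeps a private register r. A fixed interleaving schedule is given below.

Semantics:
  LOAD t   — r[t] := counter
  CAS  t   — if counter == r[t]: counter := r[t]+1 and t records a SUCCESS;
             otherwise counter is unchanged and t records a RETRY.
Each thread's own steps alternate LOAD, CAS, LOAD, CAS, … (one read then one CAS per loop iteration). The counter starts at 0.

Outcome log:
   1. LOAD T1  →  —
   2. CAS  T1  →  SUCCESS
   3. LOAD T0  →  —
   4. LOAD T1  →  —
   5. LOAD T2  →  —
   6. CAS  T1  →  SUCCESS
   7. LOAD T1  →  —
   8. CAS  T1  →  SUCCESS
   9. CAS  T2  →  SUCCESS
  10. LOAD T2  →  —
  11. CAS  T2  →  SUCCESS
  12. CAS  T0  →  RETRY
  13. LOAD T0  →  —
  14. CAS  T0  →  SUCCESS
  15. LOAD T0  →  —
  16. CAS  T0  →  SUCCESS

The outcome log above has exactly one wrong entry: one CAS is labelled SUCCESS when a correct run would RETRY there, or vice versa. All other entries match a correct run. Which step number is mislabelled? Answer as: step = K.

Re-executing:
1. LOAD T1 → mem=0 r[T1]=0 [LOAD]
2. CAS T1 → mem=1 r[T1]=0 [OK]
3. LOAD T0 → mem=1 r[T0]=1 [LOAD]
4. LOAD T1 → mem=1 r[T1]=1 [LOAD]
5. LOAD T2 → mem=1 r[T2]=1 [LOAD]
6. CAS T1 → mem=2 r[T1]=1 [OK]
7. LOAD T1 → mem=2 r[T1]=2 [LOAD]
8. CAS T1 → mem=3 r[T1]=2 [OK]
9. CAS T2 → mem=3 r[T2]=1 [RETRY]
10. LOAD T2 → mem=3 r[T2]=3 [LOAD]
11. CAS T2 → mem=4 r[T2]=3 [OK]
12. CAS T0 → mem=4 r[T0]=1 [RETRY]
13. LOAD T0 → mem=4 r[T0]=4 [LOAD]
14. CAS T0 → mem=5 r[T0]=4 [OK]
15. LOAD T0 → mem=5 r[T0]=5 [LOAD]
16. CAS T0 → mem=6 r[T0]=5 [OK]
Flip is step 9.

step = 9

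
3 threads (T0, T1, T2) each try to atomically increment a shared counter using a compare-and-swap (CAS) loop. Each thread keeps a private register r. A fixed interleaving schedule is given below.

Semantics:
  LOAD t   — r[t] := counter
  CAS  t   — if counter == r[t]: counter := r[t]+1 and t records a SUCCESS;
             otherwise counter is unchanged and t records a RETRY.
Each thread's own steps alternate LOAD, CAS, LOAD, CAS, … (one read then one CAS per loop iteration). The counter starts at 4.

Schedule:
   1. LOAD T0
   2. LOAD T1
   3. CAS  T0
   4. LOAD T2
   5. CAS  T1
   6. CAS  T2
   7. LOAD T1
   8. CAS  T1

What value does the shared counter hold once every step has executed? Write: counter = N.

counter = 7

T0 LOAD — after: cnt=4, r=4 — load
T1 LOAD — after: cnt=4, r=4 — load
T0 CAS — after: cnt=5, r=4 — ok
T2 LOAD — after: cnt=5, r=5 — load
T1 CAS — after: cnt=5, r=4 — retry
T2 CAS — after: cnt=6, r=5 — ok
T1 LOAD — after: cnt=6, r=6 — load
T1 CAS — after: cnt=7, r=6 — ok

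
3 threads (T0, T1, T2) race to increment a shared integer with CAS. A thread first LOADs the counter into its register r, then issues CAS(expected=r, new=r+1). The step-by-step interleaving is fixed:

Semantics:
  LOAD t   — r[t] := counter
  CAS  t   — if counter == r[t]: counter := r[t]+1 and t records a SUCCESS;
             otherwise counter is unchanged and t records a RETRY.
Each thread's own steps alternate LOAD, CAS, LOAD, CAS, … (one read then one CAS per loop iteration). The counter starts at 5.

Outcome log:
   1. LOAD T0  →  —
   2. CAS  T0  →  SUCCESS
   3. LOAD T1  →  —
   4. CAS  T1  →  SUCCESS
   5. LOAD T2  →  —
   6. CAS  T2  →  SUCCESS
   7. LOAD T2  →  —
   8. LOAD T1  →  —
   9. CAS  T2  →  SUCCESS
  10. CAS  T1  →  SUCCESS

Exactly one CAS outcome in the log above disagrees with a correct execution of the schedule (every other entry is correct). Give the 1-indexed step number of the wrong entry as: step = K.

step = 10

Re-executing:
[1] T0.load  rd  (counter 5, T0.r 5)
[2] T0.cas  hit  (counter 6, T0.r 5)
[3] T1.load  rd  (counter 6, T1.r 6)
[4] T1.cas  hit  (counter 7, T1.r 6)
[5] T2.load  rd  (counter 7, T2.r 7)
[6] T2.cas  hit  (counter 8, T2.r 7)
[7] T2.load  rd  (counter 8, T2.r 8)
[8] T1.load  rd  (counter 8, T1.r 8)
[9] T2.cas  hit  (counter 9, T2.r 8)
[10] T1.cas  miss  (counter 9, T1.r 8)
Log disagrees first at step 10.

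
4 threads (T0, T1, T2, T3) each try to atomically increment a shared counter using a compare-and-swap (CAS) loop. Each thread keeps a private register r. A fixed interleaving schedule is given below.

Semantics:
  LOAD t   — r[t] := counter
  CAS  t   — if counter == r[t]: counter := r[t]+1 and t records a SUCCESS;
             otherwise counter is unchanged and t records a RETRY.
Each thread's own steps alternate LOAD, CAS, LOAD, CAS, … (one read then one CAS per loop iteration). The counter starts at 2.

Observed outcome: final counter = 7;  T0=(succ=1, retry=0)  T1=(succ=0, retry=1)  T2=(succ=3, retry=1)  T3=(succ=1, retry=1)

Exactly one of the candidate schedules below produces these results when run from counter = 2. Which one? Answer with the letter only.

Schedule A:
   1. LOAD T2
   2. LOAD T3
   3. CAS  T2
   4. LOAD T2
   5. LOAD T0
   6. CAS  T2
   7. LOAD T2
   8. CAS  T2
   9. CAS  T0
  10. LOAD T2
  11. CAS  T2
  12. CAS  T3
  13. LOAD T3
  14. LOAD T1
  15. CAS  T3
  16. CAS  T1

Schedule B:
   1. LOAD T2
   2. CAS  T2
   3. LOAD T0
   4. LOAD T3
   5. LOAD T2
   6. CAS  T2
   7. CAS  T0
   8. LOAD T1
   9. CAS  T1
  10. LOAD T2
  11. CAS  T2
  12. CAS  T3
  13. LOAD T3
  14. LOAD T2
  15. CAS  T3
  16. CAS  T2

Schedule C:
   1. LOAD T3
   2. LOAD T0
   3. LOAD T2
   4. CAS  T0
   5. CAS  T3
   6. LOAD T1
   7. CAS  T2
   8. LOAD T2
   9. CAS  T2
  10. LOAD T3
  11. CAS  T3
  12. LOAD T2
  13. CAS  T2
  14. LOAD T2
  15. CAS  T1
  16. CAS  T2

C

Simulating candidate C:
1. LOAD T3 → mem=2 r[T3]=2 [LOAD]
2. LOAD T0 → mem=2 r[T0]=2 [LOAD]
3. LOAD T2 → mem=2 r[T2]=2 [LOAD]
4. CAS T0 → mem=3 r[T0]=2 [OK]
5. CAS T3 → mem=3 r[T3]=2 [RETRY]
6. LOAD T1 → mem=3 r[T1]=3 [LOAD]
7. CAS T2 → mem=3 r[T2]=2 [RETRY]
8. LOAD T2 → mem=3 r[T2]=3 [LOAD]
9. CAS T2 → mem=4 r[T2]=3 [OK]
10. LOAD T3 → mem=4 r[T3]=4 [LOAD]
11. CAS T3 → mem=5 r[T3]=4 [OK]
12. LOAD T2 → mem=5 r[T2]=5 [LOAD]
13. CAS T2 → mem=6 r[T2]=5 [OK]
14. LOAD T2 → mem=6 r[T2]=6 [LOAD]
15. CAS T1 → mem=6 r[T1]=3 [RETRY]
16. CAS T2 → mem=7 r[T2]=6 [OK]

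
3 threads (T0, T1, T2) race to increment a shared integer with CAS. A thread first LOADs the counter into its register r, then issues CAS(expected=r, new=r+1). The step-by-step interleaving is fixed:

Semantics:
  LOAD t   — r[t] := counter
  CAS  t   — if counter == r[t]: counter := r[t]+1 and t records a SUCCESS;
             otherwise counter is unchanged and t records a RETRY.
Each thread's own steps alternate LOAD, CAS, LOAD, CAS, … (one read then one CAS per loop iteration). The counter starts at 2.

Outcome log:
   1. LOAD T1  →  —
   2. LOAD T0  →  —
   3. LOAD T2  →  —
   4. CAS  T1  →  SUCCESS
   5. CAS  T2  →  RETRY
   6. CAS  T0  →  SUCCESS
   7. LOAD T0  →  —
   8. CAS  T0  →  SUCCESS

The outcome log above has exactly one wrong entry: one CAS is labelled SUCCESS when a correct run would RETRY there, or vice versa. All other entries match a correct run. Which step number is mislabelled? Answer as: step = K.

step = 6

Reference trace:
step 1: T1 LOAD ⇒ load; ctr=2 reg=2
step 2: T0 LOAD ⇒ load; ctr=2 reg=2
step 3: T2 LOAD ⇒ load; ctr=2 reg=2
step 4: T1 CAS ⇒ ok; ctr=3 reg=2
step 5: T2 CAS ⇒ retry; ctr=3 reg=2
step 6: T0 CAS ⇒ retry; ctr=3 reg=2
step 7: T0 LOAD ⇒ load; ctr=3 reg=3
step 8: T0 CAS ⇒ ok; ctr=4 reg=3
Flip is step 6.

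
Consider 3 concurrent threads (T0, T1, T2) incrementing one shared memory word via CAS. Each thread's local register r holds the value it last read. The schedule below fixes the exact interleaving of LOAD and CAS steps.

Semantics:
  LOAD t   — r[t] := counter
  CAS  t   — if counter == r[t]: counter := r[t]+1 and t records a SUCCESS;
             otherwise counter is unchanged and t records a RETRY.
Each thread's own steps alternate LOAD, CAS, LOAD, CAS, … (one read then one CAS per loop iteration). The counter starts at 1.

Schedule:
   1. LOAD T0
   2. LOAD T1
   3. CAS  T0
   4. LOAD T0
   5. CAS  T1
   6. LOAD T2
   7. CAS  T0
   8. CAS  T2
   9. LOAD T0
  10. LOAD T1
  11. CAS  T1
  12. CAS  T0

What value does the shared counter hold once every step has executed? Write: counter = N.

   1) LOAD T0:  M=1  r_T0=1
   2) LOAD T1:  M=1  r_T1=1
   3) CAS  T0:  M=2  r_T0=1 ✓
   4) LOAD T0:  M=2  r_T0=2
   5) CAS  T1:  M=2  r_T1=1 ✗
   6) LOAD T2:  M=2  r_T2=2
   7) CAS  T0:  M=3  r_T0=2 ✓
   8) CAS  T2:  M=3  r_T2=2 ✗
   9) LOAD T0:  M=3  r_T0=3
  10) LOAD T1:  M=3  r_T1=3
  11) CAS  T1:  M=4  r_T1=3 ✓
  12) CAS  T0:  M=4  r_T0=3 ✗

counter = 4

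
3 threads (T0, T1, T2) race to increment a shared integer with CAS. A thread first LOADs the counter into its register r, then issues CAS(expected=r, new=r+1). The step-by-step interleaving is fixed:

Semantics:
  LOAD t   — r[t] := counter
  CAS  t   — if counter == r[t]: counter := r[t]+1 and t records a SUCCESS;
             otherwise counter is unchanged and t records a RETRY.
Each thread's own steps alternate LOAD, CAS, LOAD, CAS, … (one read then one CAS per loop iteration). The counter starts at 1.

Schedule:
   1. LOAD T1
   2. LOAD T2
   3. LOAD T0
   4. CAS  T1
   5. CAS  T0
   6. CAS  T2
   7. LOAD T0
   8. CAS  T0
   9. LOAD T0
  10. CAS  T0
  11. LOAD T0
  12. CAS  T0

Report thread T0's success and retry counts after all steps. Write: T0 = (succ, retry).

step 1: T1 LOAD ⇒ load; ctr=1 reg=1
step 2: T2 LOAD ⇒ load; ctr=1 reg=1
step 3: T0 LOAD ⇒ load; ctr=1 reg=1
step 4: T1 CAS ⇒ ok; ctr=2 reg=1
step 5: T0 CAS ⇒ retry; ctr=2 reg=1
step 6: T2 CAS ⇒ retry; ctr=2 reg=1
step 7: T0 LOAD ⇒ load; ctr=2 reg=2
step 8: T0 CAS ⇒ ok; ctr=3 reg=2
step 9: T0 LOAD ⇒ load; ctr=3 reg=3
step 10: T0 CAS ⇒ ok; ctr=4 reg=3
step 11: T0 LOAD ⇒ load; ctr=4 reg=4
step 12: T0 CAS ⇒ ok; ctr=5 reg=4

T0 = (3, 1)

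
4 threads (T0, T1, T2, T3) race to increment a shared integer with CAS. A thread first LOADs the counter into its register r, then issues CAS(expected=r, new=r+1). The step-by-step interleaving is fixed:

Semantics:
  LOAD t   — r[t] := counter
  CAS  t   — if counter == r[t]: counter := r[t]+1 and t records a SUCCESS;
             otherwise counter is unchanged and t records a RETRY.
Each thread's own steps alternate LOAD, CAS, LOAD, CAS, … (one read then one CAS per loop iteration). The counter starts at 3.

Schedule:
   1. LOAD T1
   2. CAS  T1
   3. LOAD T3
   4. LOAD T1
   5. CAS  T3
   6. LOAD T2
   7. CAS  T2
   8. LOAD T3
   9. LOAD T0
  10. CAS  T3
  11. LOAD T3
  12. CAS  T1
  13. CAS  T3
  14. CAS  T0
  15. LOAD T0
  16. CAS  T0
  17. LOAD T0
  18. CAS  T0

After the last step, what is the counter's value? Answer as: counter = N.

counter = 10

[1] T1.load  rd  (counter 3, T1.r 3)
[2] T1.cas  hit  (counter 4, T1.r 3)
[3] T3.load  rd  (counter 4, T3.r 4)
[4] T1.load  rd  (counter 4, T1.r 4)
[5] T3.cas  hit  (counter 5, T3.r 4)
[6] T2.load  rd  (counter 5, T2.r 5)
[7] T2.cas  hit  (counter 6, T2.r 5)
[8] T3.load  rd  (counter 6, T3.r 6)
[9] T0.load  rd  (counter 6, T0.r 6)
[10] T3.cas  hit  (counter 7, T3.r 6)
[11] T3.load  rd  (counter 7, T3.r 7)
[12] T1.cas  miss  (counter 7, T1.r 4)
[13] T3.cas  hit  (counter 8, T3.r 7)
[14] T0.cas  miss  (counter 8, T0.r 6)
[15] T0.load  rd  (counter 8, T0.r 8)
[16] T0.cas  hit  (counter 9, T0.r 8)
[17] T0.load  rd  (counter 9, T0.r 9)
[18] T0.cas  hit  (counter 10, T0.r 9)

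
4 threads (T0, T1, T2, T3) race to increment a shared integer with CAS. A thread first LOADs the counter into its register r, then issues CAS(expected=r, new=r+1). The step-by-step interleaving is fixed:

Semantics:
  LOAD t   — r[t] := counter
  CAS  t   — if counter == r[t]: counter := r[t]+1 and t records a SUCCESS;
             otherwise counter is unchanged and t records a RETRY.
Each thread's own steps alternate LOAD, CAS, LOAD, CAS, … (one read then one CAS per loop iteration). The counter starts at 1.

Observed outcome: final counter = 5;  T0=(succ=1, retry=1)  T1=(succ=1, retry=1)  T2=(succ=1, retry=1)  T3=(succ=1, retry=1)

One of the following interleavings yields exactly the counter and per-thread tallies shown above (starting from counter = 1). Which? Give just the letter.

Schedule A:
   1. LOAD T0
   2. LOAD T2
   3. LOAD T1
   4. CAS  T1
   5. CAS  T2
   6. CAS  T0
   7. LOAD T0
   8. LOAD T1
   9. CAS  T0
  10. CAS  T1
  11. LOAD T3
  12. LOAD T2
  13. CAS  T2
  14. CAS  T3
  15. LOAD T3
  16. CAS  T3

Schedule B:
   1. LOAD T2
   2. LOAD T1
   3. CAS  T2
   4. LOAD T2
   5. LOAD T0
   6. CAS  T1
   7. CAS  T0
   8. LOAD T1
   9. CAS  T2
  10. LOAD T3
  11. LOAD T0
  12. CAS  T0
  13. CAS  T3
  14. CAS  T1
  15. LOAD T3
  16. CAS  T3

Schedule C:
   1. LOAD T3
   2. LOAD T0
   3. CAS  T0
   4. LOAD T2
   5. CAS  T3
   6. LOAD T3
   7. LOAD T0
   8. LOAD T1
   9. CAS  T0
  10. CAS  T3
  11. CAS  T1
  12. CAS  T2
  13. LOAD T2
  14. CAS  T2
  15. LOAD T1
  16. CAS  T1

A

Simulating candidate A:
   1) LOAD T0:  M=1  r_T0=1
   2) LOAD T2:  M=1  r_T2=1
   3) LOAD T1:  M=1  r_T1=1
   4) CAS  T1:  M=2  r_T1=1 ✓
   5) CAS  T2:  M=2  r_T2=1 ✗
   6) CAS  T0:  M=2  r_T0=1 ✗
   7) LOAD T0:  M=2  r_T0=2
   8) LOAD T1:  M=2  r_T1=2
   9) CAS  T0:  M=3  r_T0=2 ✓
  10) CAS  T1:  M=3  r_T1=2 ✗
  11) LOAD T3:  M=3  r_T3=3
  12) LOAD T2:  M=3  r_T2=3
  13) CAS  T2:  M=4  r_T2=3 ✓
  14) CAS  T3:  M=4  r_T3=3 ✗
  15) LOAD T3:  M=4  r_T3=4
  16) CAS  T3:  M=5  r_T3=4 ✓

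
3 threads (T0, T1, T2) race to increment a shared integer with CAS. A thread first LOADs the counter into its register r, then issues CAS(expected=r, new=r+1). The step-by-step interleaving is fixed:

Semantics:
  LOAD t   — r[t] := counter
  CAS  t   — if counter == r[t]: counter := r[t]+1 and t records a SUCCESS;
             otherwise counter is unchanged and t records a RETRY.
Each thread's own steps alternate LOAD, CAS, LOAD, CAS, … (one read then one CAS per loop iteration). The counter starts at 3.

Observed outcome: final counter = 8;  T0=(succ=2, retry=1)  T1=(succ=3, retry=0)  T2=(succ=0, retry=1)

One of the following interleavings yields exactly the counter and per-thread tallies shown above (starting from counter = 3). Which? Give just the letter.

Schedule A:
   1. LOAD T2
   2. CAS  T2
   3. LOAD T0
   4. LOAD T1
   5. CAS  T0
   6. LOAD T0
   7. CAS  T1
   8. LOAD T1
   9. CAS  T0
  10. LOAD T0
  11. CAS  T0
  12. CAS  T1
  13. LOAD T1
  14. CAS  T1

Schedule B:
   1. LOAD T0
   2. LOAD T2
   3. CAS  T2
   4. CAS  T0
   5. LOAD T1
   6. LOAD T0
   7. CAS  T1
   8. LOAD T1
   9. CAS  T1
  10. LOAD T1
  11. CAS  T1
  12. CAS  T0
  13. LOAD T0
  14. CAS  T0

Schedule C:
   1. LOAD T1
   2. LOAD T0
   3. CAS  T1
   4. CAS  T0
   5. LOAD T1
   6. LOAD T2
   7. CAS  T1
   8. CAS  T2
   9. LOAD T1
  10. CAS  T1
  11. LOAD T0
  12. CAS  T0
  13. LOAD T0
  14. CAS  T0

C

Simulating candidate C:
T1 LOAD — after: cnt=3, r=3 — load
T0 LOAD — after: cnt=3, r=3 — load
T1 CAS — after: cnt=4, r=3 — ok
T0 CAS — after: cnt=4, r=3 — retry
T1 LOAD — after: cnt=4, r=4 — load
T2 LOAD — after: cnt=4, r=4 — load
T1 CAS — after: cnt=5, r=4 — ok
T2 CAS — after: cnt=5, r=4 — retry
T1 LOAD — after: cnt=5, r=5 — load
T1 CAS — after: cnt=6, r=5 — ok
T0 LOAD — after: cnt=6, r=6 — load
T0 CAS — after: cnt=7, r=6 — ok
T0 LOAD — after: cnt=7, r=7 — load
T0 CAS — after: cnt=8, r=7 — ok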